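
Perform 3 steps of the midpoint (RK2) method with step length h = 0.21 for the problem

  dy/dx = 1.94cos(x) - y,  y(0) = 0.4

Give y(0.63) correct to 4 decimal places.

1.0472

Midpoint: k1 = f(x_n, y_n); k2 = f(x_n + h/2, y_n + (h/2)·k1); y_{n+1} = y_n + h·k2.
x=0.000000, y=0.400000:
  k1 = f(0.000000, 0.400000) = 1.540000
  k2 = f(0.105000, 0.561700) = 1.367616
  y ← 0.400000 + 0.21·1.367616 = 0.687199
x=0.210000, y=0.687199:
  k1 = f(0.210000, 0.687199) = 1.210181
  k2 = f(0.315000, 0.814268) = 1.030277
  y ← 0.687199 + 0.21·1.030277 = 0.903557
x=0.420000, y=0.903557:
  k1 = f(0.420000, 0.903557) = 0.867835
  k2 = f(0.525000, 0.994680) = 0.684048
  y ← 0.903557 + 0.21·0.684048 = 1.047208
y(0.63) ≈ 1.0472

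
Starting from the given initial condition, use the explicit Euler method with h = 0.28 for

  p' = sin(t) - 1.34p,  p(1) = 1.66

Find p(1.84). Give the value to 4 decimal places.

0.9444

Euler: p_{n+1} = p_n + h·f(t_n, p_n).
t=1.000000, p=1.660000: f=-1.382929 → p ← 1.660000 + 0.28·(-1.382929) = 1.272780
t=1.280000, p=1.272780: f=-0.747509 → p ← 1.272780 + 0.28·(-0.747509) = 1.063477
t=1.560000, p=1.063477: f=-0.425118 → p ← 1.063477 + 0.28·(-0.425118) = 0.944444
p(1.84) ≈ 0.9444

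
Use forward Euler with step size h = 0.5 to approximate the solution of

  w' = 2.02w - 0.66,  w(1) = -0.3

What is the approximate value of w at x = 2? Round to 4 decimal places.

Euler: w_{n+1} = w_n + h·f(x_n, w_n).
x=1.000000, w=-0.300000: f=-1.266000 → w ← -0.300000 + 0.5·(-1.266000) = -0.933000
x=1.500000, w=-0.933000: f=-2.544660 → w ← -0.933000 + 0.5·(-2.544660) = -2.205330
w(2) ≈ -2.2053

-2.2053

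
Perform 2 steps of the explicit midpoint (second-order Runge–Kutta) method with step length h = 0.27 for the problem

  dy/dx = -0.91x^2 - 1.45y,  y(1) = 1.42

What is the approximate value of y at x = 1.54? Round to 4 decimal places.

Midpoint: k1 = f(x_n, y_n); k2 = f(x_n + h/2, y_n + (h/2)·k1); y_{n+1} = y_n + h·k2.
x=1.000000, y=1.420000:
  k1 = f(1.000000, 1.420000) = -2.969000
  k2 = f(1.135000, 1.019185) = -2.650103
  y ← 1.420000 + 0.27·(-2.650103) = 0.704472
x=1.270000, y=0.704472:
  k1 = f(1.270000, 0.704472) = -2.489224
  k2 = f(1.405000, 0.368427) = -2.330582
  y ← 0.704472 + 0.27·(-2.330582) = 0.075215
y(1.54) ≈ 0.0752

0.0752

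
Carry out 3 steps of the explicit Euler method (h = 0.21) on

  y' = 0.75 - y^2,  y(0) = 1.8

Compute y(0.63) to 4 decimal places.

Euler: y_{n+1} = y_n + h·f(t_n, y_n).
t=0.000000, y=1.800000: f=-2.490000 → y ← 1.800000 + 0.21·(-2.490000) = 1.277100
t=0.210000, y=1.277100: f=-0.880984 → y ← 1.277100 + 0.21·(-0.880984) = 1.092093
t=0.420000, y=1.092093: f=-0.442668 → y ← 1.092093 + 0.21·(-0.442668) = 0.999133
y(0.63) ≈ 0.9991

0.9991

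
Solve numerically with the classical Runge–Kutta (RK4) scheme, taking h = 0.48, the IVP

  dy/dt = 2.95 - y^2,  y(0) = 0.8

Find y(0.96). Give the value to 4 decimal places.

1.6494

RK4: k1 = f(t_n, y_n); k2 = f(t_n + h/2, y_n + (h/2)·k1); k3 = f(t_n + h/2, y_n + (h/2)·k2); k4 = f(t_n + h, y_n + h·k3); y_{n+1} = y_n + (h/6)·(k1 + 2k2 + 2k3 + k4).
t=0.000000, y=0.800000:
  k1 = f(0.000000, 0.800000) = 2.310000
  k2 = f(0.240000, 1.354400) = 1.115601
  k3 = f(0.240000, 1.067744) = 1.809922
  k4 = f(0.480000, 1.668763) = 0.165231
  y ← 0.800000 + (0.48/6)·(k1 + 2k2 + 2k3 + k4) = 1.466102
t=0.480000, y=1.466102:
  k1 = f(0.480000, 1.466102) = 0.800544
  k2 = f(0.720000, 1.658233) = 0.200264
  k3 = f(0.720000, 1.514165) = 0.657303
  k4 = f(0.960000, 1.781608) = -0.224125
  y ← 1.466102 + (0.48/6)·(k1 + 2k2 + 2k3 + k4) = 1.649426
y(0.96) ≈ 1.6494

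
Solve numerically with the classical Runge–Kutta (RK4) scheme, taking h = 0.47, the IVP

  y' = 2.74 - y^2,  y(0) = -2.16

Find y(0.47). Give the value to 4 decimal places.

-6.1566

RK4: k1 = f(s_n, y_n); k2 = f(s_n + h/2, y_n + (h/2)·k1); k3 = f(s_n + h/2, y_n + (h/2)·k2); k4 = f(s_n + h, y_n + h·k3); y_{n+1} = y_n + (h/6)·(k1 + 2k2 + 2k3 + k4).
s=0.000000, y=-2.160000:
  k1 = f(0.000000, -2.160000) = -1.925600
  k2 = f(0.235000, -2.612516) = -4.085240
  k3 = f(0.235000, -3.120031) = -6.994596
  k4 = f(0.470000, -5.447460) = -26.934820
  y ← -2.160000 + (0.47/6)·(k1 + 2k2 + 2k3 + k4) = -6.156574
y(0.47) ≈ -6.1566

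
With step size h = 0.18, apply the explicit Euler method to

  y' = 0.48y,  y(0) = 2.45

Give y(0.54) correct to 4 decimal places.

3.1415

Euler: y_{n+1} = y_n + h·f(t_n, y_n).
t=0.000000, y=2.450000: f=1.176000 → y ← 2.450000 + 0.18·1.176000 = 2.661680
t=0.180000, y=2.661680: f=1.277606 → y ← 2.661680 + 0.18·1.277606 = 2.891649
t=0.360000, y=2.891649: f=1.387992 → y ← 2.891649 + 0.18·1.387992 = 3.141488
y(0.54) ≈ 3.1415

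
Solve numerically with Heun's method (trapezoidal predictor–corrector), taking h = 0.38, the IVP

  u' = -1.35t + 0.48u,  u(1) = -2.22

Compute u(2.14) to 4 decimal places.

-6.8977

Heun: k1 = f(t_n, u_n); k2 = f(t_n + h, u_n + h·k1); u_{n+1} = u_n + (h/2)·(k1 + k2).
t=1.000000, u=-2.220000:
  k1 = f(1.000000, -2.220000) = -2.415600
  k2 = f(1.380000, -3.137928) = -3.369205
  u ← -2.220000 + (0.38/2)·(-2.415600 + (-3.369205)) = -3.319113
t=1.380000, u=-3.319113:
  k1 = f(1.380000, -3.319113) = -3.456174
  k2 = f(1.760000, -4.632459) = -4.599580
  u ← -3.319113 + (0.38/2)·(-3.456174 + (-4.599580)) = -4.849706
t=1.760000, u=-4.849706:
  k1 = f(1.760000, -4.849706) = -4.703859
  k2 = f(2.140000, -6.637173) = -6.074843
  u ← -4.849706 + (0.38/2)·(-4.703859 + (-6.074843)) = -6.897660
u(2.14) ≈ -6.8977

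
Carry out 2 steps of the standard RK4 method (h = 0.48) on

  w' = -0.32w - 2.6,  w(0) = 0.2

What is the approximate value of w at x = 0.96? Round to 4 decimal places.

RK4: k1 = f(x_n, w_n); k2 = f(x_n + h/2, w_n + (h/2)·k1); k3 = f(x_n + h/2, w_n + (h/2)·k2); k4 = f(x_n + h, w_n + h·k3); w_{n+1} = w_n + (h/6)·(k1 + 2k2 + 2k3 + k4).
x=0.000000, w=0.200000:
  k1 = f(0.000000, 0.200000) = -2.664000
  k2 = f(0.240000, -0.439360) = -2.459405
  k3 = f(0.240000, -0.390257) = -2.475118
  k4 = f(0.480000, -0.988057) = -2.283822
  w ← 0.200000 + (0.48/6)·(k1 + 2k2 + 2k3 + k4) = -0.985349
x=0.480000, w=-0.985349:
  k1 = f(0.480000, -0.985349) = -2.284688
  k2 = f(0.720000, -1.533675) = -2.109224
  k3 = f(0.720000, -1.491563) = -2.122700
  k4 = f(0.960000, -2.004245) = -1.958642
  w ← -0.985349 + (0.48/6)·(k1 + 2k2 + 2k3 + k4) = -2.001924
w(0.96) ≈ -2.0019

-2.0019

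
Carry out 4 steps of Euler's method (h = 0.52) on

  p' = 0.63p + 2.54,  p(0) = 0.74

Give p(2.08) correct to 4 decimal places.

10.7916

Euler: p_{n+1} = p_n + h·f(x_n, p_n).
x=0.000000, p=0.740000: f=3.006200 → p ← 0.740000 + 0.52·3.006200 = 2.303224
x=0.520000, p=2.303224: f=3.991031 → p ← 2.303224 + 0.52·3.991031 = 4.378560
x=1.040000, p=4.378560: f=5.298493 → p ← 4.378560 + 0.52·5.298493 = 7.133776
x=1.560000, p=7.133776: f=7.034279 → p ← 7.133776 + 0.52·7.034279 = 10.791602
p(2.08) ≈ 10.7916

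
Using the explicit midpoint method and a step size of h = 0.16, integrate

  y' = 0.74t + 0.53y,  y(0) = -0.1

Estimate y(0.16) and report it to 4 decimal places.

Midpoint: k1 = f(t_n, y_n); k2 = f(t_n + h/2, y_n + (h/2)·k1); y_{n+1} = y_n + h·k2.
t=0.000000, y=-0.100000:
  k1 = f(0.000000, -0.100000) = -0.053000
  k2 = f(0.080000, -0.104240) = 0.003953
  y ← -0.100000 + 0.16·0.003953 = -0.099368
y(0.16) ≈ -0.0994

-0.0994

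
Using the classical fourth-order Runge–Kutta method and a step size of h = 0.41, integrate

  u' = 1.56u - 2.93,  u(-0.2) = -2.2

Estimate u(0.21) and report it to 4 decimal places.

RK4: k1 = f(s_n, u_n); k2 = f(s_n + h/2, u_n + (h/2)·k1); k3 = f(s_n + h/2, u_n + (h/2)·k2); k4 = f(s_n + h, u_n + h·k3); u_{n+1} = u_n + (h/6)·(k1 + 2k2 + 2k3 + k4).
s=-0.200000, u=-2.200000:
  k1 = f(-0.200000, -2.200000) = -6.362000
  k2 = f(0.005000, -3.504210) = -8.396568
  k3 = f(0.005000, -3.921296) = -9.047222
  k4 = f(0.210000, -5.909361) = -12.148603
  u ← -2.200000 + (0.41/6)·(k1 + 2k2 + 2k3 + k4) = -5.848876
u(0.21) ≈ -5.8489

-5.8489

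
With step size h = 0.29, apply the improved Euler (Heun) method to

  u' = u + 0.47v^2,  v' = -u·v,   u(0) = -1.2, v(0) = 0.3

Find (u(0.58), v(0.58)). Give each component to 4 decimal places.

Heun on (u,v): k1 = f(x_n, state_n); k2 = f(x_n + h, state_n + h·k1); state_{n+1} = state_n + (h/2)·(k1 + k2).
0.000000: (-1.200000, 0.300000)
  k1 = (-1.157700, 0.360000)
  predictor → (-1.535733, 0.404400)
  k2 = (-1.458870, 0.621050)
  → (-1.579403, 0.442252)
0.290000: (-1.579403, 0.442252)
  k1 = (-1.487477, 0.698494)
  predictor → (-2.010771, 0.644816)
  k2 = (-1.815351, 1.296577)
  → (-2.058313, 0.731538)
(u(0.58), v(0.58)) ≈ (-2.0583, 0.7315)

-2.0583, 0.7315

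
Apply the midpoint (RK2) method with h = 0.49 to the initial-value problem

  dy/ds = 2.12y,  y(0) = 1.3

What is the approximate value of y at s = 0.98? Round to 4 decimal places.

8.6423

Midpoint: k1 = f(s_n, y_n); k2 = f(s_n + h/2, y_n + (h/2)·k1); y_{n+1} = y_n + h·k2.
s=0.000000, y=1.300000:
  k1 = f(0.000000, 1.300000) = 2.756000
  k2 = f(0.245000, 1.975220) = 4.187466
  y ← 1.300000 + 0.49·4.187466 = 3.351859
s=0.490000, y=3.351859:
  k1 = f(0.490000, 3.351859) = 7.105940
  k2 = f(0.735000, 5.092814) = 10.796765
  y ← 3.351859 + 0.49·10.796765 = 8.642274
y(0.98) ≈ 8.6423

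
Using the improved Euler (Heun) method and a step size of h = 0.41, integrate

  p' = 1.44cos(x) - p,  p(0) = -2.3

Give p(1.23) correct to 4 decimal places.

Heun: k1 = f(x_n, p_n); k2 = f(x_n + h, p_n + h·k1); p_{n+1} = p_n + (h/2)·(k1 + k2).
x=0.000000, p=-2.300000:
  k1 = f(0.000000, -2.300000) = 3.740000
  k2 = f(0.410000, -0.766600) = 2.087254
  p ← -2.300000 + (0.41/2)·(3.740000 + 2.087254) = -1.105413
x=0.410000, p=-1.105413:
  k1 = f(0.410000, -1.105413) = 2.426067
  k2 = f(0.820000, -0.110725) = 1.093124
  p ← -1.105413 + (0.41/2)·(2.426067 + 1.093124) = -0.383979
x=0.820000, p=-0.383979:
  k1 = f(0.820000, -0.383979) = 1.366377
  k2 = f(1.230000, 0.176236) = 0.305066
  p ← -0.383979 + (0.41/2)·(1.366377 + 0.305066) = -0.041333
p(1.23) ≈ -0.0413

-0.0413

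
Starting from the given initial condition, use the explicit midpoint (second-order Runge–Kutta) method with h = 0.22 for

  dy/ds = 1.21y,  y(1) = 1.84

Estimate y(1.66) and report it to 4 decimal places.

4.0577

Midpoint: k1 = f(s_n, y_n); k2 = f(s_n + h/2, y_n + (h/2)·k1); y_{n+1} = y_n + h·k2.
s=1.000000, y=1.840000:
  k1 = f(1.000000, 1.840000) = 2.226400
  k2 = f(1.110000, 2.084904) = 2.522734
  y ← 1.840000 + 0.22·2.522734 = 2.395001
s=1.220000, y=2.395001:
  k1 = f(1.220000, 2.395001) = 2.897952
  k2 = f(1.330000, 2.713776) = 3.283669
  y ← 2.395001 + 0.22·3.283669 = 3.117409
s=1.440000, y=3.117409:
  k1 = f(1.440000, 3.117409) = 3.772064
  k2 = f(1.550000, 3.532336) = 4.274126
  y ← 3.117409 + 0.22·4.274126 = 4.057716
y(1.66) ≈ 4.0577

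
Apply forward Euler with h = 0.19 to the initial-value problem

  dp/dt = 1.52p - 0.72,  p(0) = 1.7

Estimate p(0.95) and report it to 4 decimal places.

4.8341

Euler: p_{n+1} = p_n + h·f(t_n, p_n).
t=0.000000, p=1.700000: f=1.864000 → p ← 1.700000 + 0.19·1.864000 = 2.054160
t=0.190000, p=2.054160: f=2.402323 → p ← 2.054160 + 0.19·2.402323 = 2.510601
t=0.380000, p=2.510601: f=3.096114 → p ← 2.510601 + 0.19·3.096114 = 3.098863
t=0.570000, p=3.098863: f=3.990272 → p ← 3.098863 + 0.19·3.990272 = 3.857015
t=0.760000, p=3.857015: f=5.142662 → p ← 3.857015 + 0.19·5.142662 = 4.834121
p(0.95) ≈ 4.8341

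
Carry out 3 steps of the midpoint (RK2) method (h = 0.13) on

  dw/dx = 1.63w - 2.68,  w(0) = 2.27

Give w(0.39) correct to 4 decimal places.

2.8212

Midpoint: k1 = f(x_n, w_n); k2 = f(x_n + h/2, w_n + (h/2)·k1); w_{n+1} = w_n + h·k2.
x=0.000000, w=2.270000:
  k1 = f(0.000000, 2.270000) = 1.020100
  k2 = f(0.065000, 2.336307) = 1.128180
  w ← 2.270000 + 0.13·1.128180 = 2.416663
x=0.130000, w=2.416663:
  k1 = f(0.130000, 2.416663) = 1.259161
  k2 = f(0.195000, 2.498509) = 1.392569
  w ← 2.416663 + 0.13·1.392569 = 2.597697
x=0.260000, w=2.597697:
  k1 = f(0.260000, 2.597697) = 1.554247
  k2 = f(0.325000, 2.698723) = 1.718919
  w ← 2.597697 + 0.13·1.718919 = 2.821157
w(0.39) ≈ 2.8212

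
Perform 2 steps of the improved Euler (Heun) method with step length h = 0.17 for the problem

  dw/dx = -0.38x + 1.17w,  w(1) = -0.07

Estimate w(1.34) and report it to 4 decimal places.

-0.2858

Heun: k1 = f(x_n, w_n); k2 = f(x_n + h, w_n + h·k1); w_{n+1} = w_n + (h/2)·(k1 + k2).
x=1.000000, w=-0.070000:
  k1 = f(1.000000, -0.070000) = -0.461900
  k2 = f(1.170000, -0.148523) = -0.618372
  w ← -0.070000 + (0.17/2)·(-0.461900 + (-0.618372)) = -0.161823
x=1.170000, w=-0.161823:
  k1 = f(1.170000, -0.161823) = -0.633933
  k2 = f(1.340000, -0.269592) = -0.824622
  w ← -0.161823 + (0.17/2)·(-0.633933 + (-0.824622)) = -0.285800
w(1.34) ≈ -0.2858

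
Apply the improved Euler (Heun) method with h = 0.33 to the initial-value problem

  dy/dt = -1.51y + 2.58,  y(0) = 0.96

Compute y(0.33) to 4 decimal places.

1.2401

Heun: k1 = f(t_n, y_n); k2 = f(t_n + h, y_n + h·k1); y_{n+1} = y_n + (h/2)·(k1 + k2).
t=0.000000, y=0.960000:
  k1 = f(0.000000, 0.960000) = 1.130400
  k2 = f(0.330000, 1.333032) = 0.567122
  y ← 0.960000 + (0.33/2)·(1.130400 + 0.567122) = 1.240091
y(0.33) ≈ 1.2401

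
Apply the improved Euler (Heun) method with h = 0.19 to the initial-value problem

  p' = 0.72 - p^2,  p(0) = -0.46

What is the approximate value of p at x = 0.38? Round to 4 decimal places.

-0.2367

Heun: k1 = f(x_n, p_n); k2 = f(x_n + h, p_n + h·k1); p_{n+1} = p_n + (h/2)·(k1 + k2).
x=0.000000, p=-0.460000:
  k1 = f(0.000000, -0.460000) = 0.508400
  k2 = f(0.190000, -0.363404) = 0.587938
  p ← -0.460000 + (0.19/2)·(0.508400 + 0.587938) = -0.355848
x=0.190000, p=-0.355848:
  k1 = f(0.190000, -0.355848) = 0.593372
  k2 = f(0.380000, -0.243107) = 0.660899
  p ← -0.355848 + (0.19/2)·(0.593372 + 0.660899) = -0.236692
p(0.38) ≈ -0.2367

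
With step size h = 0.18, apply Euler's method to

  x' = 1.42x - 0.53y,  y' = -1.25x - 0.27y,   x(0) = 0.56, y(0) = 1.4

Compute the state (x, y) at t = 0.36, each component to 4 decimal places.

Euler on (x,y): x_{n+1} = x_n + h·x', y_{n+1} = y_n + h·y'.
0.000000: (0.560000, 1.400000); f=(0.053200, -1.078000) → (0.569576, 1.205960)
0.180000: (0.569576, 1.205960); f=(0.169639, -1.037579) → (0.600111, 1.019196)
(x(0.36), y(0.36)) ≈ (0.6001, 1.0192)

0.6001, 1.0192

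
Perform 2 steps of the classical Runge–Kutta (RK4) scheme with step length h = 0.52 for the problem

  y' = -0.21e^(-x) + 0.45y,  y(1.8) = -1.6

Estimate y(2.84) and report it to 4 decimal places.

-2.5846

RK4: k1 = f(x_n, y_n); k2 = f(x_n + h/2, y_n + (h/2)·k1); k3 = f(x_n + h/2, y_n + (h/2)·k2); k4 = f(x_n + h, y_n + h·k3); y_{n+1} = y_n + (h/6)·(k1 + 2k2 + 2k3 + k4).
x=1.800000, y=-1.600000:
  k1 = f(1.800000, -1.600000) = -0.754713
  k2 = f(2.060000, -1.796225) = -0.835067
  k3 = f(2.060000, -1.817117) = -0.844468
  k4 = f(2.320000, -2.039123) = -0.938243
  y ← -1.600000 + (0.52/6)·(k1 + 2k2 + 2k3 + k4) = -2.037842
x=2.320000, y=-2.037842:
  k1 = f(2.320000, -2.037842) = -0.937666
  k2 = f(2.580000, -2.281635) = -1.042649
  k3 = f(2.580000, -2.308931) = -1.054931
  k4 = f(2.840000, -2.586407) = -1.176152
  y ← -2.037842 + (0.52/6)·(k1 + 2k2 + 2k3 + k4) = -2.584620
y(2.84) ≈ -2.5846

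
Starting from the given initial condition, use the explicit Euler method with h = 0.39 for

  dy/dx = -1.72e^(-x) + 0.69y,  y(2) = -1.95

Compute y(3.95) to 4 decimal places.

Euler: y_{n+1} = y_n + h·f(x_n, y_n).
x=2.000000, y=-1.950000: f=-1.578277 → y ← -1.950000 + 0.39·(-1.578277) = -2.565528
x=2.390000, y=-2.565528: f=-1.927817 → y ← -2.565528 + 0.39·(-1.927817) = -3.317377
x=2.780000, y=-3.317377: f=-2.395696 → y ← -3.317377 + 0.39·(-2.395696) = -4.251698
x=3.170000, y=-4.251698: f=-3.005918 → y ← -4.251698 + 0.39·(-3.005918) = -5.424006
x=3.560000, y=-5.424006: f=-3.791479 → y ← -5.424006 + 0.39·(-3.791479) = -6.902683
y(3.95) ≈ -6.9027

-6.9027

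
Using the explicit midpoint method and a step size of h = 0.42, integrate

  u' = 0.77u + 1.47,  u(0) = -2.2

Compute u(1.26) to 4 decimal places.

-2.6665

Midpoint: k1 = f(s_n, u_n); k2 = f(s_n + h/2, u_n + (h/2)·k1); u_{n+1} = u_n + h·k2.
s=0.000000, u=-2.200000:
  k1 = f(0.000000, -2.200000) = -0.224000
  k2 = f(0.210000, -2.247040) = -0.260221
  u ← -2.200000 + 0.42·(-0.260221) = -2.309293
s=0.420000, u=-2.309293:
  k1 = f(0.420000, -2.309293) = -0.308155
  k2 = f(0.630000, -2.374005) = -0.357984
  u ← -2.309293 + 0.42·(-0.357984) = -2.459646
s=0.840000, u=-2.459646:
  k1 = f(0.840000, -2.459646) = -0.423927
  k2 = f(1.050000, -2.548671) = -0.492477
  u ← -2.459646 + 0.42·(-0.492477) = -2.666486
u(1.26) ≈ -2.6665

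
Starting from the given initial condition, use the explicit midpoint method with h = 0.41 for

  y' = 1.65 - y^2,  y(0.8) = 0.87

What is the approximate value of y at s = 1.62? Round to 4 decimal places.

Midpoint: k1 = f(s_n, y_n); k2 = f(s_n + h/2, y_n + (h/2)·k1); y_{n+1} = y_n + h·k2.
s=0.800000, y=0.870000:
  k1 = f(0.800000, 0.870000) = 0.893100
  k2 = f(1.005000, 1.053085) = 0.541011
  y ← 0.870000 + 0.41·0.541011 = 1.091814
s=1.210000, y=1.091814:
  k1 = f(1.210000, 1.091814) = 0.457941
  k2 = f(1.415000, 1.185692) = 0.244133
  y ← 1.091814 + 0.41·0.244133 = 1.191909
y(1.62) ≈ 1.1919

1.1919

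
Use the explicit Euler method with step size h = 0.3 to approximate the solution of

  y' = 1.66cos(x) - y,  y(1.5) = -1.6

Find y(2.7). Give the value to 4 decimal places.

-0.9707

Euler: y_{n+1} = y_n + h·f(x_n, y_n).
x=1.500000, y=-1.600000: f=1.717424 → y ← -1.600000 + 0.3·1.717424 = -1.084773
x=1.800000, y=-1.084773: f=0.707617 → y ← -1.084773 + 0.3·0.707617 = -0.872488
x=2.100000, y=-0.872488: f=0.034443 → y ← -0.872488 + 0.3·0.034443 = -0.862155
x=2.400000, y=-0.862155: f=-0.361919 → y ← -0.862155 + 0.3·(-0.361919) = -0.970730
y(2.7) ≈ -0.9707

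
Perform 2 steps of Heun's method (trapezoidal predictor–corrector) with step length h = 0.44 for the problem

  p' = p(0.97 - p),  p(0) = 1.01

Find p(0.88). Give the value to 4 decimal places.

Heun: k1 = f(s_n, p_n); k2 = f(s_n + h, p_n + h·k1); p_{n+1} = p_n + (h/2)·(k1 + k2).
s=0.000000, p=1.010000:
  k1 = f(0.000000, 1.010000) = -0.040400
  k2 = f(0.440000, 0.992224) = -0.022051
  p ← 1.010000 + (0.44/2)·(-0.040400 + (-0.022051)) = 0.996261
s=0.440000, p=0.996261:
  k1 = f(0.440000, 0.996261) = -0.026163
  k2 = f(0.880000, 0.984749) = -0.014524
  p ← 0.996261 + (0.44/2)·(-0.026163 + (-0.014524)) = 0.987310
p(0.88) ≈ 0.9873

0.9873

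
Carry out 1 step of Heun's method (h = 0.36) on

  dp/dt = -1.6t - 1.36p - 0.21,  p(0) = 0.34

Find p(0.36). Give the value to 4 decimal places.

0.0535

Heun: k1 = f(t_n, p_n); k2 = f(t_n + h, p_n + h·k1); p_{n+1} = p_n + (h/2)·(k1 + k2).
t=0.000000, p=0.340000:
  k1 = f(0.000000, 0.340000) = -0.672400
  k2 = f(0.360000, 0.097936) = -0.919193
  p ← 0.340000 + (0.36/2)·(-0.672400 + (-0.919193)) = 0.053513
p(0.36) ≈ 0.0535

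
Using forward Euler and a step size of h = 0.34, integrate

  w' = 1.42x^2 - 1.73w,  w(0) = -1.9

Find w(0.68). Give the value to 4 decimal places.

Euler: w_{n+1} = w_n + h·f(x_n, w_n).
x=0.000000, w=-1.900000: f=3.287000 → w ← -1.900000 + 0.34·3.287000 = -0.782420
x=0.340000, w=-0.782420: f=1.517739 → w ← -0.782420 + 0.34·1.517739 = -0.266389
w(0.68) ≈ -0.2664

-0.2664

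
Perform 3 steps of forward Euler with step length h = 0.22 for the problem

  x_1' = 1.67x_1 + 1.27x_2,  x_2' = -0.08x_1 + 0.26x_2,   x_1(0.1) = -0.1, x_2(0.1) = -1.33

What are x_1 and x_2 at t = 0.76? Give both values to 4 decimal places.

Euler on (x_1,x_2): x_1_{n+1} = x_1_n + h·x_1', x_2_{n+1} = x_2_n + h·x_2'.
0.100000: (-0.100000, -1.330000); f=(-1.856100, -0.337800) → (-0.508342, -1.404316)
0.320000: (-0.508342, -1.404316); f=(-2.632412, -0.324455) → (-1.087473, -1.475696)
0.540000: (-1.087473, -1.475696); f=(-3.690213, -0.296683) → (-1.899320, -1.540966)
(x_1(0.76), x_2(0.76)) ≈ (-1.8993, -1.5410)

-1.8993, -1.5410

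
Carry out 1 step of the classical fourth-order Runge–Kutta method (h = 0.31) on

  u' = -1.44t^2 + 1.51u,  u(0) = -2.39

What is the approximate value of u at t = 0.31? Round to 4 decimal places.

RK4: k1 = f(t_n, u_n); k2 = f(t_n + h/2, u_n + (h/2)·k1); k3 = f(t_n + h/2, u_n + (h/2)·k2); k4 = f(t_n + h, u_n + h·k3); u_{n+1} = u_n + (h/6)·(k1 + 2k2 + 2k3 + k4).
t=0.000000, u=-2.390000:
  k1 = f(0.000000, -2.390000) = -3.608900
  k2 = f(0.155000, -2.949380) = -4.488159
  k3 = f(0.155000, -3.085665) = -4.693950
  k4 = f(0.310000, -3.845124) = -5.944522
  u ← -2.390000 + (0.31/6)·(k1 + 2k2 + 2k3 + k4) = -3.832411
u(0.31) ≈ -3.8324

-3.8324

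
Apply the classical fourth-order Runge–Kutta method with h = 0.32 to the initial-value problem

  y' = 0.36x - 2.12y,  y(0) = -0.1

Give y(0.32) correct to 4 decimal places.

RK4: k1 = f(x_n, y_n); k2 = f(x_n + h/2, y_n + (h/2)·k1); k3 = f(x_n + h/2, y_n + (h/2)·k2); k4 = f(x_n + h, y_n + h·k3); y_{n+1} = y_n + (h/6)·(k1 + 2k2 + 2k3 + k4).
x=0.000000, y=-0.100000:
  k1 = f(0.000000, -0.100000) = 0.212000
  k2 = f(0.160000, -0.066080) = 0.197690
  k3 = f(0.160000, -0.068370) = 0.202544
  k4 = f(0.320000, -0.035186) = 0.189794
  y ← -0.100000 + (0.32/6)·(k1 + 2k2 + 2k3 + k4) = -0.035879
y(0.32) ≈ -0.0359

-0.0359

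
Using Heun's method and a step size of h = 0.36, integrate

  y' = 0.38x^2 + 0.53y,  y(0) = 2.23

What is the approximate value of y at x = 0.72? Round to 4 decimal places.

3.3163

Heun: k1 = f(x_n, y_n); k2 = f(x_n + h, y_n + h·k1); y_{n+1} = y_n + (h/2)·(k1 + k2).
x=0.000000, y=2.230000:
  k1 = f(0.000000, 2.230000) = 1.181900
  k2 = f(0.360000, 2.655484) = 1.456655
  y ← 2.230000 + (0.36/2)·(1.181900 + 1.456655) = 2.704940
x=0.360000, y=2.704940:
  k1 = f(0.360000, 2.704940) = 1.482866
  k2 = f(0.720000, 3.238772) = 1.913541
  y ← 2.704940 + (0.36/2)·(1.482866 + 1.913541) = 3.316293
y(0.72) ≈ 3.3163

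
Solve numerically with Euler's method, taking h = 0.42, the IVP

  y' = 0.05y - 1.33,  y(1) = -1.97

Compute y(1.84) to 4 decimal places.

Euler: y_{n+1} = y_n + h·f(x_n, y_n).
x=1.000000, y=-1.970000: f=-1.428500 → y ← -1.970000 + 0.42·(-1.428500) = -2.569970
x=1.420000, y=-2.569970: f=-1.458499 → y ← -2.569970 + 0.42·(-1.458499) = -3.182539
y(1.84) ≈ -3.1825

-3.1825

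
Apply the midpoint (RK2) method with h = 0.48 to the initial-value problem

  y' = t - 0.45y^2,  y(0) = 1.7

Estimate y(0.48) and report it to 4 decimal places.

Midpoint: k1 = f(t_n, y_n); k2 = f(t_n + h/2, y_n + (h/2)·k1); y_{n+1} = y_n + h·k2.
t=0.000000, y=1.700000:
  k1 = f(0.000000, 1.700000) = -1.300500
  k2 = f(0.240000, 1.387880) = -0.626795
  y ← 1.700000 + 0.48·(-0.626795) = 1.399138
y(0.48) ≈ 1.3991

1.3991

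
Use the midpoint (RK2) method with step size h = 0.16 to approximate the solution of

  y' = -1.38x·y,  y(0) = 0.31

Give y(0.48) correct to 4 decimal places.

Midpoint: k1 = f(x_n, y_n); k2 = f(x_n + h/2, y_n + (h/2)·k1); y_{n+1} = y_n + h·k2.
x=0.000000, y=0.310000:
  k1 = f(0.000000, 0.310000) = 0.000000
  k2 = f(0.080000, 0.310000) = -0.034224
  y ← 0.310000 + 0.16·(-0.034224) = 0.304524
x=0.160000, y=0.304524:
  k1 = f(0.160000, 0.304524) = -0.067239
  k2 = f(0.240000, 0.299145) = -0.099077
  y ← 0.304524 + 0.16·(-0.099077) = 0.288672
x=0.320000, y=0.288672:
  k1 = f(0.320000, 0.288672) = -0.127477
  k2 = f(0.400000, 0.278474) = -0.153717
  y ← 0.288672 + 0.16·(-0.153717) = 0.264077
y(0.48) ≈ 0.2641

0.2641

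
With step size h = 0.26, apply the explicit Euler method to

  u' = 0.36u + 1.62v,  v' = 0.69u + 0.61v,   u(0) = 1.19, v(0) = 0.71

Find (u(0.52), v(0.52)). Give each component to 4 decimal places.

Euler on (u,v): u_{n+1} = u_n + h·u', v_{n+1} = v_n + h·v'.
0.000000: (1.190000, 0.710000); f=(1.578600, 1.254200) → (1.600436, 1.036092)
0.260000: (1.600436, 1.036092); f=(2.254626, 1.736317) → (2.186639, 1.487534)
(u(0.52), v(0.52)) ≈ (2.1866, 1.4875)

2.1866, 1.4875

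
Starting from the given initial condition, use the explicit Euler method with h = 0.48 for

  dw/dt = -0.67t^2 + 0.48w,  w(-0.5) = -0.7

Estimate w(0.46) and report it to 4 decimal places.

-1.1588

Euler: w_{n+1} = w_n + h·f(t_n, w_n).
t=-0.500000, w=-0.700000: f=-0.503500 → w ← -0.700000 + 0.48·(-0.503500) = -0.941680
t=-0.020000, w=-0.941680: f=-0.452274 → w ← -0.941680 + 0.48·(-0.452274) = -1.158772
w(0.46) ≈ -1.1588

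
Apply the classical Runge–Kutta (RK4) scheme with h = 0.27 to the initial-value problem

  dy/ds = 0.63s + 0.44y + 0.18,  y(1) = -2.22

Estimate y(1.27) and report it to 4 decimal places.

RK4: k1 = f(s_n, y_n); k2 = f(s_n + h/2, y_n + (h/2)·k1); k3 = f(s_n + h/2, y_n + (h/2)·k2); k4 = f(s_n + h, y_n + h·k3); y_{n+1} = y_n + (h/6)·(k1 + 2k2 + 2k3 + k4).
s=1.000000, y=-2.220000:
  k1 = f(1.000000, -2.220000) = -0.166800
  k2 = f(1.135000, -2.242518) = -0.091658
  k3 = f(1.135000, -2.232374) = -0.087194
  k4 = f(1.270000, -2.243543) = -0.007059
  y ← -2.220000 + (0.27/6)·(k1 + 2k2 + 2k3 + k4) = -2.243920
y(1.27) ≈ -2.2439

-2.2439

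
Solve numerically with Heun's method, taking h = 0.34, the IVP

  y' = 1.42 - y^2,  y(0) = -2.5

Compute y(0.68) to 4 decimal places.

Heun: k1 = f(t_n, y_n); k2 = f(t_n + h, y_n + h·k1); y_{n+1} = y_n + (h/2)·(k1 + k2).
t=0.000000, y=-2.500000:
  k1 = f(0.000000, -2.500000) = -4.830000
  k2 = f(0.340000, -4.142200) = -15.737821
  y ← -2.500000 + (0.34/2)·(-4.830000 + (-15.737821)) = -5.996530
t=0.340000, y=-5.996530:
  k1 = f(0.340000, -5.996530) = -34.538367
  k2 = f(0.680000, -17.739574) = -313.272492
  y ← -5.996530 + (0.34/2)·(-34.538367 + (-313.272492)) = -65.124375
y(0.68) ≈ -65.1244

-65.1244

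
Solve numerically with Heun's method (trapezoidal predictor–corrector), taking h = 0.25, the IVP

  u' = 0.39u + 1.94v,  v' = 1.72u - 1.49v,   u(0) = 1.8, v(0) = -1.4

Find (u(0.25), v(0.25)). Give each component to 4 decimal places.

Heun on (u,v): k1 = f(s_n, state_n); k2 = f(s_n + h, state_n + h·k1); state_{n+1} = state_n + (h/2)·(k1 + k2).
0.000000: (1.800000, -1.400000)
  k1 = (-2.014000, 5.182000)
  predictor → (1.296500, -0.104500)
  k2 = (0.302905, 2.385685)
  → (1.586113, -0.454039)
(u(0.25), v(0.25)) ≈ (1.5861, -0.4540)

1.5861, -0.4540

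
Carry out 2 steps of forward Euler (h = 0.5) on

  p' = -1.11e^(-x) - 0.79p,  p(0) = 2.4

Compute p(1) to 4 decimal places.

Euler: p_{n+1} = p_n + h·f(x_n, p_n).
x=0.000000, p=2.400000: f=-3.006000 → p ← 2.400000 + 0.5·(-3.006000) = 0.897000
x=0.500000, p=0.897000: f=-1.381879 → p ← 0.897000 + 0.5·(-1.381879) = 0.206060
p(1) ≈ 0.2061

0.2061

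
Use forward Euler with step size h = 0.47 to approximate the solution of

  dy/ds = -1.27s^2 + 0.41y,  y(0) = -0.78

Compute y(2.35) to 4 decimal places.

-6.3816

Euler: y_{n+1} = y_n + h·f(s_n, y_n).
s=0.000000, y=-0.780000: f=-0.319800 → y ← -0.780000 + 0.47·(-0.319800) = -0.930306
s=0.470000, y=-0.930306: f=-0.661968 → y ← -0.930306 + 0.47·(-0.661968) = -1.241431
s=0.940000, y=-1.241431: f=-1.631159 → y ← -1.241431 + 0.47·(-1.631159) = -2.008076
s=1.410000, y=-2.008076: f=-3.348198 → y ← -2.008076 + 0.47·(-3.348198) = -3.581729
s=1.880000, y=-3.581729: f=-5.957197 → y ← -3.581729 + 0.47·(-5.957197) = -6.381611
y(2.35) ≈ -6.3816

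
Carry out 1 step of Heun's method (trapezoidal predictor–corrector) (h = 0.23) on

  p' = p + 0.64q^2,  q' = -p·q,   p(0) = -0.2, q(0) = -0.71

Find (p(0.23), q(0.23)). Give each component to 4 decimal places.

Heun on (p,q): k1 = f(t_n, state_n); k2 = f(t_n + h, state_n + h·k1); state_{n+1} = state_n + (h/2)·(k1 + k2).
0.000000: (-0.200000, -0.710000)
  k1 = (0.122624, -0.142000)
  predictor → (-0.171796, -0.742660)
  k2 = (0.181192, -0.127586)
  → (-0.165061, -0.741002)
(p(0.23), q(0.23)) ≈ (-0.1651, -0.7410)

-0.1651, -0.7410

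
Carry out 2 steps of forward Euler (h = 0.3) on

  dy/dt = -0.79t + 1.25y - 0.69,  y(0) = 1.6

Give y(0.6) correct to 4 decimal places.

Euler: y_{n+1} = y_n + h·f(t_n, y_n).
t=0.000000, y=1.600000: f=1.310000 → y ← 1.600000 + 0.3·1.310000 = 1.993000
t=0.300000, y=1.993000: f=1.564250 → y ← 1.993000 + 0.3·1.564250 = 2.462275
y(0.6) ≈ 2.4623

2.4623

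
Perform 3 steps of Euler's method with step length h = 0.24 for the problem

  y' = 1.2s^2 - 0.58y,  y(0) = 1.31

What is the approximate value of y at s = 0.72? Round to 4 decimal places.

Euler: y_{n+1} = y_n + h·f(s_n, y_n).
s=0.000000, y=1.310000: f=-0.759800 → y ← 1.310000 + 0.24·(-0.759800) = 1.127648
s=0.240000, y=1.127648: f=-0.584916 → y ← 1.127648 + 0.24·(-0.584916) = 0.987268
s=0.480000, y=0.987268: f=-0.296136 → y ← 0.987268 + 0.24·(-0.296136) = 0.916196
y(0.72) ≈ 0.9162

0.9162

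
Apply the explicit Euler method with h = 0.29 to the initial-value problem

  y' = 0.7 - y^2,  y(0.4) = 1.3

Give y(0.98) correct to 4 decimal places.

0.9184

Euler: y_{n+1} = y_n + h·f(x_n, y_n).
x=0.400000, y=1.300000: f=-0.990000 → y ← 1.300000 + 0.29·(-0.990000) = 1.012900
x=0.690000, y=1.012900: f=-0.325966 → y ← 1.012900 + 0.29·(-0.325966) = 0.918370
y(0.98) ≈ 0.9184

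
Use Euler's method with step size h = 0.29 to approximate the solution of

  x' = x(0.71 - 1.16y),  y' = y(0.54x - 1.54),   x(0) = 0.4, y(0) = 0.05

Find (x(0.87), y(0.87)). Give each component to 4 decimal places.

Euler on (x,y): x_{n+1} = x_n + h·x', y_{n+1} = y_n + h·y'.
0.000000: (0.400000, 0.050000); f=(0.260800, -0.066200) → (0.475632, 0.030802)
0.290000: (0.475632, 0.030802); f=(0.320704, -0.039524) → (0.568636, 0.019340)
0.580000: (0.568636, 0.019340); f=(0.390975, -0.023845) → (0.682019, 0.012425)
(x(0.87), y(0.87)) ≈ (0.6820, 0.0124)

0.6820, 0.0124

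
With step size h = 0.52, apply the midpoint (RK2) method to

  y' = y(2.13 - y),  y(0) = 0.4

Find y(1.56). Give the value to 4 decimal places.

Midpoint: k1 = f(t_n, y_n); k2 = f(t_n + h/2, y_n + (h/2)·k1); y_{n+1} = y_n + h·k2.
t=0.000000, y=0.400000:
  k1 = f(0.000000, 0.400000) = 0.692000
  k2 = f(0.260000, 0.579920) = 0.898922
  y ← 0.400000 + 0.52·0.898922 = 0.867440
t=0.520000, y=0.867440:
  k1 = f(0.520000, 0.867440) = 1.095195
  k2 = f(0.780000, 1.152190) = 1.126623
  y ← 0.867440 + 0.52·1.126623 = 1.453284
t=1.040000, y=1.453284:
  k1 = f(1.040000, 1.453284) = 0.983461
  k2 = f(1.300000, 1.708983) = 0.719510
  y ← 1.453284 + 0.52·0.719510 = 1.827429
y(1.56) ≈ 1.8274

1.8274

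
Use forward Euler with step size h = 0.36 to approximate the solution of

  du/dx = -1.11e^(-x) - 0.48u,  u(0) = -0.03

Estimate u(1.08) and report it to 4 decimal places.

Euler: u_{n+1} = u_n + h·f(x_n, u_n).
x=0.000000, u=-0.030000: f=-1.095600 → u ← -0.030000 + 0.36·(-1.095600) = -0.424416
x=0.360000, u=-0.424416: f=-0.570701 → u ← -0.424416 + 0.36·(-0.570701) = -0.629868
x=0.720000, u=-0.629868: f=-0.237958 → u ← -0.629868 + 0.36·(-0.237958) = -0.715533
u(1.08) ≈ -0.7155

-0.7155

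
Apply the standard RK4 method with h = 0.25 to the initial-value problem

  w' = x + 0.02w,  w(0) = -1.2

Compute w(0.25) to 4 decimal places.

RK4: k1 = f(x_n, w_n); k2 = f(x_n + h/2, w_n + (h/2)·k1); k3 = f(x_n + h/2, w_n + (h/2)·k2); k4 = f(x_n + h, w_n + h·k3); w_{n+1} = w_n + (h/6)·(k1 + 2k2 + 2k3 + k4).
x=0.000000, w=-1.200000:
  k1 = f(0.000000, -1.200000) = -0.024000
  k2 = f(0.125000, -1.203000) = 0.100940
  k3 = f(0.125000, -1.187383) = 0.101252
  k4 = f(0.250000, -1.174687) = 0.226506
  w ← -1.200000 + (0.25/6)·(k1 + 2k2 + 2k3 + k4) = -1.174713
w(0.25) ≈ -1.1747

-1.1747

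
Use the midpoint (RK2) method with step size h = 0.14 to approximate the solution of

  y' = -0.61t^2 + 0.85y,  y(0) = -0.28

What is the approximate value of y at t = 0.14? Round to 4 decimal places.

-0.3157

Midpoint: k1 = f(t_n, y_n); k2 = f(t_n + h/2, y_n + (h/2)·k1); y_{n+1} = y_n + h·k2.
t=0.000000, y=-0.280000:
  k1 = f(0.000000, -0.280000) = -0.238000
  k2 = f(0.070000, -0.296660) = -0.255150
  y ← -0.280000 + 0.14·(-0.255150) = -0.315721
y(0.14) ≈ -0.3157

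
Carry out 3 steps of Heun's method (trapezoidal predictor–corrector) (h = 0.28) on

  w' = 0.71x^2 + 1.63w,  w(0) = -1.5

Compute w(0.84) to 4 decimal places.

Heun: k1 = f(x_n, w_n); k2 = f(x_n + h, w_n + h·k1); w_{n+1} = w_n + (h/2)·(k1 + k2).
x=0.000000, w=-1.500000:
  k1 = f(0.000000, -1.500000) = -2.445000
  k2 = f(0.280000, -2.184600) = -3.505234
  w ← -1.500000 + (0.28/2)·(-2.445000 + (-3.505234)) = -2.333033
x=0.280000, w=-2.333033:
  k1 = f(0.280000, -2.333033) = -3.747179
  k2 = f(0.560000, -3.382243) = -5.290400
  w ← -2.333033 + (0.28/2)·(-3.747179 + (-5.290400)) = -3.598294
x=0.560000, w=-3.598294:
  k1 = f(0.560000, -3.598294) = -5.642563
  k2 = f(0.840000, -5.178212) = -7.939509
  w ← -3.598294 + (0.28/2)·(-5.642563 + (-7.939509)) = -5.499784
w(0.84) ≈ -5.4998

-5.4998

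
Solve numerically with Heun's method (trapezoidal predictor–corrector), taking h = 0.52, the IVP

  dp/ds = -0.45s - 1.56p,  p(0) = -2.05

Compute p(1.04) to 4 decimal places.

-0.7144

Heun: k1 = f(s_n, p_n); k2 = f(s_n + h, p_n + h·k1); p_{n+1} = p_n + (h/2)·(k1 + k2).
s=0.000000, p=-2.050000:
  k1 = f(0.000000, -2.050000) = 3.198000
  k2 = f(0.520000, -0.387040) = 0.369782
  p ← -2.050000 + (0.52/2)·(3.198000 + 0.369782) = -1.122377
s=0.520000, p=-1.122377:
  k1 = f(0.520000, -1.122377) = 1.516907
  k2 = f(1.040000, -0.333585) = 0.052392
  p ← -1.122377 + (0.52/2)·(1.516907 + 0.052392) = -0.714359
p(1.04) ≈ -0.7144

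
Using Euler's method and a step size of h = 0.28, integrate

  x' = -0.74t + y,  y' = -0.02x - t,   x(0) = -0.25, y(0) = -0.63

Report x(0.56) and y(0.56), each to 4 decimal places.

-0.6604, -0.7046

Euler on (x,y): x_{n+1} = x_n + h·x', y_{n+1} = y_n + h·y'.
0.000000: (-0.250000, -0.630000); f=(-0.630000, 0.005000) → (-0.426400, -0.628600)
0.280000: (-0.426400, -0.628600); f=(-0.835800, -0.271472) → (-0.660424, -0.704612)
(x(0.56), y(0.56)) ≈ (-0.6604, -0.7046)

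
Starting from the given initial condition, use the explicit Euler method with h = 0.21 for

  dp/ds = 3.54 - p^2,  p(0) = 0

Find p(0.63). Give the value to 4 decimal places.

Euler: p_{n+1} = p_n + h·f(s_n, p_n).
s=0.000000, p=0.000000: f=3.540000 → p ← 0.000000 + 0.21·3.540000 = 0.743400
s=0.210000, p=0.743400: f=2.987356 → p ← 0.743400 + 0.21·2.987356 = 1.370745
s=0.420000, p=1.370745: f=1.661059 → p ← 1.370745 + 0.21·1.661059 = 1.719567
p(0.63) ≈ 1.7196

1.7196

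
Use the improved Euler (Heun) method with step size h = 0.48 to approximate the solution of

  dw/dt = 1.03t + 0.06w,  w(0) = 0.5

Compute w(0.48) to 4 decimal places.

Heun: k1 = f(t_n, w_n); k2 = f(t_n + h, w_n + h·k1); w_{n+1} = w_n + (h/2)·(k1 + k2).
t=0.000000, w=0.500000:
  k1 = f(0.000000, 0.500000) = 0.030000
  k2 = f(0.480000, 0.514400) = 0.525264
  w ← 0.500000 + (0.48/2)·(0.030000 + 0.525264) = 0.633263
w(0.48) ≈ 0.6333

0.6333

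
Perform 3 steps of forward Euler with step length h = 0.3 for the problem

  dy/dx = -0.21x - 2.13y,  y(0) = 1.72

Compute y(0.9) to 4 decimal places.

Euler: y_{n+1} = y_n + h·f(x_n, y_n).
x=0.000000, y=1.720000: f=-3.663600 → y ← 1.720000 + 0.3·(-3.663600) = 0.620920
x=0.300000, y=0.620920: f=-1.385560 → y ← 0.620920 + 0.3·(-1.385560) = 0.205252
x=0.600000, y=0.205252: f=-0.563187 → y ← 0.205252 + 0.3·(-0.563187) = 0.036296
y(0.9) ≈ 0.0363

0.0363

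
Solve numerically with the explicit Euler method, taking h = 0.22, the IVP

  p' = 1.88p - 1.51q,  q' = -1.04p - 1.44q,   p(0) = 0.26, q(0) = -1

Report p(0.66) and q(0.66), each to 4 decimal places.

Euler on (p,q): p_{n+1} = p_n + h·p', q_{n+1} = q_n + h·q'.
0.000000: (0.260000, -1.000000); f=(1.998800, 1.169600) → (0.699736, -0.742688)
0.220000: (0.699736, -0.742688); f=(2.436963, 0.341745) → (1.235868, -0.667504)
0.440000: (1.235868, -0.667504); f=(3.331362, -0.324097) → (1.968768, -0.738805)
(p(0.66), q(0.66)) ≈ (1.9688, -0.7388)

1.9688, -0.7388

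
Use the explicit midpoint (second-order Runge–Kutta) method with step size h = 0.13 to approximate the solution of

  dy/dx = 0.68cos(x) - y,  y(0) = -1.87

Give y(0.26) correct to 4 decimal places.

-1.2896

Midpoint: k1 = f(x_n, y_n); k2 = f(x_n + h/2, y_n + (h/2)·k1); y_{n+1} = y_n + h·k2.
x=0.000000, y=-1.870000:
  k1 = f(0.000000, -1.870000) = 2.550000
  k2 = f(0.065000, -1.704250) = 2.382814
  y ← -1.870000 + 0.13·2.382814 = -1.560234
x=0.130000, y=-1.560234:
  k1 = f(0.130000, -1.560234) = 2.234496
  k2 = f(0.195000, -1.414992) = 2.082104
  y ← -1.560234 + 0.13·2.082104 = -1.289561
y(0.26) ≈ -1.2896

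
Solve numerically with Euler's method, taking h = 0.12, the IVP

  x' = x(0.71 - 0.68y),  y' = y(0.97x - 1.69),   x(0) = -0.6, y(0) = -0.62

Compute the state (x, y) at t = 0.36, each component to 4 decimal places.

-0.8500, -0.2293

Euler on (x,y): x_{n+1} = x_n + h·x', y_{n+1} = y_n + h·y'.
0.000000: (-0.600000, -0.620000); f=(-0.678960, 1.408640) → (-0.681475, -0.450963)
0.120000: (-0.681475, -0.450963); f=(-0.692825, 1.060228) → (-0.764614, -0.323736)
0.240000: (-0.764614, -0.323736); f=(-0.711199, 0.787220) → (-0.849958, -0.229269)
(x(0.36), y(0.36)) ≈ (-0.8500, -0.2293)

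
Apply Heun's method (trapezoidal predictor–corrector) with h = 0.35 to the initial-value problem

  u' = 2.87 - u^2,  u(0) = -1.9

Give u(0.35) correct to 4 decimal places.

-2.3430

Heun: k1 = f(x_n, u_n); k2 = f(x_n + h, u_n + h·k1); u_{n+1} = u_n + (h/2)·(k1 + k2).
x=0.000000, u=-1.900000:
  k1 = f(0.000000, -1.900000) = -0.740000
  k2 = f(0.350000, -2.159000) = -1.791281
  u ← -1.900000 + (0.35/2)·(-0.740000 + (-1.791281)) = -2.342974
u(0.35) ≈ -2.3430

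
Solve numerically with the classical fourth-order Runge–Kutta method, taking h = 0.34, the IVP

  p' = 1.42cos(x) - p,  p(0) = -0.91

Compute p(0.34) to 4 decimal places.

-0.2470

RK4: k1 = f(x_n, p_n); k2 = f(x_n + h/2, p_n + (h/2)·k1); k3 = f(x_n + h/2, p_n + (h/2)·k2); k4 = f(x_n + h, p_n + h·k3); p_{n+1} = p_n + (h/6)·(k1 + 2k2 + 2k3 + k4).
x=0.000000, p=-0.910000:
  k1 = f(0.000000, -0.910000) = 2.330000
  k2 = f(0.170000, -0.513900) = 1.913430
  k3 = f(0.170000, -0.584717) = 1.984247
  k4 = f(0.340000, -0.235356) = 1.574068
  p ← -0.910000 + (0.34/6)·(k1 + 2k2 + 2k3 + k4) = -0.247033
p(0.34) ≈ -0.2470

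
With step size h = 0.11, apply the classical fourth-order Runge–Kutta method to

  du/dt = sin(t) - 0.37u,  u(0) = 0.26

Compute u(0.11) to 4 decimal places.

RK4: k1 = f(t_n, u_n); k2 = f(t_n + h/2, u_n + (h/2)·k1); k3 = f(t_n + h/2, u_n + (h/2)·k2); k4 = f(t_n + h, u_n + h·k3); u_{n+1} = u_n + (h/6)·(k1 + 2k2 + 2k3 + k4).
t=0.000000, u=0.260000:
  k1 = f(0.000000, 0.260000) = -0.096200
  k2 = f(0.055000, 0.254709) = -0.039270
  k3 = f(0.055000, 0.257840) = -0.040429
  k4 = f(0.110000, 0.255553) = 0.015224
  u ← 0.260000 + (0.11/6)·(k1 + 2k2 + 2k3 + k4) = 0.255593
u(0.11) ≈ 0.2556

0.2556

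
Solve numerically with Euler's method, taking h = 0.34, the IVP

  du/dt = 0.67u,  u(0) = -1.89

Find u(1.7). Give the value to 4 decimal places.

-5.2735

Euler: u_{n+1} = u_n + h·f(t_n, u_n).
t=0.000000, u=-1.890000: f=-1.266300 → u ← -1.890000 + 0.34·(-1.266300) = -2.320542
t=0.340000, u=-2.320542: f=-1.554763 → u ← -2.320542 + 0.34·(-1.554763) = -2.849161
t=0.680000, u=-2.849161: f=-1.908938 → u ← -2.849161 + 0.34·(-1.908938) = -3.498200
t=1.020000, u=-3.498200: f=-2.343794 → u ← -3.498200 + 0.34·(-2.343794) = -4.295091
t=1.360000, u=-4.295091: f=-2.877711 → u ← -4.295091 + 0.34·(-2.877711) = -5.273512
u(1.7) ≈ -5.2735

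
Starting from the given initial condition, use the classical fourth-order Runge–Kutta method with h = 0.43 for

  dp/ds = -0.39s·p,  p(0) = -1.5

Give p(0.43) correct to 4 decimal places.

RK4: k1 = f(s_n, p_n); k2 = f(s_n + h/2, p_n + (h/2)·k1); k3 = f(s_n + h/2, p_n + (h/2)·k2); k4 = f(s_n + h, p_n + h·k3); p_{n+1} = p_n + (h/6)·(k1 + 2k2 + 2k3 + k4).
s=0.000000, p=-1.500000:
  k1 = f(0.000000, -1.500000) = 0.000000
  k2 = f(0.215000, -1.500000) = 0.125775
  k3 = f(0.215000, -1.472958) = 0.123508
  k4 = f(0.430000, -1.446892) = 0.242644
  p ← -1.500000 + (0.43/6)·(k1 + 2k2 + 2k3 + k4) = -1.446880
p(0.43) ≈ -1.4469

-1.4469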